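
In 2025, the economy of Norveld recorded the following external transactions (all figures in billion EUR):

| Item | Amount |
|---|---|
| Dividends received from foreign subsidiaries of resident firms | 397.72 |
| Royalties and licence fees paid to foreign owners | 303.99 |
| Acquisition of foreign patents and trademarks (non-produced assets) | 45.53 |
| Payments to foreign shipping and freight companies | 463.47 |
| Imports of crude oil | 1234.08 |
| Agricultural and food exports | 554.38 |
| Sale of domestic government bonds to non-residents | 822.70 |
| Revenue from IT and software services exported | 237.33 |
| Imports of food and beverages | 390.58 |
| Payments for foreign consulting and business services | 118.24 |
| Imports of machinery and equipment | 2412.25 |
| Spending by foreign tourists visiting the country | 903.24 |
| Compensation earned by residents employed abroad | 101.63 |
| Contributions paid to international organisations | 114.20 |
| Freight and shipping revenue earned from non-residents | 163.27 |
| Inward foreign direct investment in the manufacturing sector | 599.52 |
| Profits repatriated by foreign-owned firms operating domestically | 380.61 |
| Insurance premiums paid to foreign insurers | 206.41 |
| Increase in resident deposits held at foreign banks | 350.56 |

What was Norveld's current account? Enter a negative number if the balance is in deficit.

-3266.26

Goods: -1234.08 - 390.58 + 554.38 - 2412.25 = -3482.53
Services: -463.47 - 118.24 + 163.27 + 237.33 + 903.24 - 206.41 - 303.99 = 211.73
Primary income: 397.72 - 380.61 + 101.63 = 118.74
Secondary income: -114.20
Current account = (-3482.53) + 211.73 + 118.74 + (-114.20) = -3266.26
(Excluded from the current account — capital account: acquisition of foreign patents and trademarks (non-produced assets) 45.53; financial account: sale of domestic government bonds to non-residents 822.70, inward foreign direct investment in the manufacturing sector 599.52, increase in resident deposits held at foreign banks 350.56.)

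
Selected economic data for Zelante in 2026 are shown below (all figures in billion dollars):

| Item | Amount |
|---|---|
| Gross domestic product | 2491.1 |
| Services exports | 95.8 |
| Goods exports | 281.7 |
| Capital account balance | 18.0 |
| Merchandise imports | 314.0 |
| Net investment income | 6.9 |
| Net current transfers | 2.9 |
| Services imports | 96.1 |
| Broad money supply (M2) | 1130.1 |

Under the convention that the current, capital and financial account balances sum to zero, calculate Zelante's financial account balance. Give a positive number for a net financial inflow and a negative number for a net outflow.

4.8

Goods balance = 281.7 - 314.0 = -32.3
Services balance = 95.8 - 96.1 = -0.3
Trade balance (goods + services) = -32.3 + (-0.3) = -32.6
Net primary income = 6.9
Net secondary income = 2.9
Current account = -32.6 + 6.9 + 2.9 = -22.8
Financial account = -(-22.8 + 18.0) = 4.8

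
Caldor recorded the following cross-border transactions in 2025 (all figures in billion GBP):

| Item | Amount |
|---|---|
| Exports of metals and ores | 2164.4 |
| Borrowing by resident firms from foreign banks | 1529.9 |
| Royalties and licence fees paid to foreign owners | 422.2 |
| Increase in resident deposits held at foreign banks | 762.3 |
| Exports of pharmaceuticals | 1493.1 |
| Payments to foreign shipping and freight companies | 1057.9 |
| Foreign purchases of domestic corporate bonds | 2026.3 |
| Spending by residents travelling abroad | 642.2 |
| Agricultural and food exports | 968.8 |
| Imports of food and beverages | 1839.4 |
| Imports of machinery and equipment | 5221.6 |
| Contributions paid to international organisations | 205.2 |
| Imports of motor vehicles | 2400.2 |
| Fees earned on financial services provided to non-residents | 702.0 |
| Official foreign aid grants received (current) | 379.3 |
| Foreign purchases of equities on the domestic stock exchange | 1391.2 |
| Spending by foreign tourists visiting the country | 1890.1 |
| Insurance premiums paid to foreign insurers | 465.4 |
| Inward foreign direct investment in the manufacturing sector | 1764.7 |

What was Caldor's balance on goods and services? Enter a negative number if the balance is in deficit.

Goods: -2400.2 + 1493.1 + 968.8 - 5221.6 - 1839.4 + 2164.4 = -4834.9
Services: 702.0 - 1057.9 - 642.2 + 1890.1 - 465.4 - 422.2 = 4.4
Trade balance = -4834.9 + 4.4 = -4830.5
(Excluded from the trade balance — financial account: borrowing by resident firms from foreign banks 1529.9, increase in resident deposits held at foreign banks 762.3, foreign purchases of domestic corporate bonds 2026.3, foreign purchases of equities on the domestic stock exchange 1391.2, inward foreign direct investment in the manufacturing sector 1764.7; secondary income: contributions paid to international organisations 205.2, official foreign aid grants received (current) 379.3.)

-4830.5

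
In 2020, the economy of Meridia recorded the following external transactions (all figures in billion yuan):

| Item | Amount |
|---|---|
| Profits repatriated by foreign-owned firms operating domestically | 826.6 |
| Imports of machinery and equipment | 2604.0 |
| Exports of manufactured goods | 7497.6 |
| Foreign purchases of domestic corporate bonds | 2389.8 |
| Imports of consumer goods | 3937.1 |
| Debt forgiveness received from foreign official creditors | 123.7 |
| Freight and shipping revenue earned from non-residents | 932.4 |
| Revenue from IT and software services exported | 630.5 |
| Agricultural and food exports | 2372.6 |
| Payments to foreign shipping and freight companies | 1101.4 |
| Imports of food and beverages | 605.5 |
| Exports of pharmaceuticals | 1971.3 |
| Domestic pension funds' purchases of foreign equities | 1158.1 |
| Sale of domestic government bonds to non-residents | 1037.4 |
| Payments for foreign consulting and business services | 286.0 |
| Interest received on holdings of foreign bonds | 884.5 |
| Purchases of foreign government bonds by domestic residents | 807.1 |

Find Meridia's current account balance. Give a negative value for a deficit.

4928.3

Goods: 7497.6 + 1971.3 + 2372.6 - 3937.1 - 605.5 - 2604.0 = 4694.9
Services: 932.4 - 1101.4 - 286.0 + 630.5 = 175.5
Primary income: -826.6 + 884.5 = 57.9
Current account = 4694.9 + 175.5 + 57.9 = 4928.3
(Excluded from the current account — financial account: foreign purchases of domestic corporate bonds 2389.8, domestic pension funds' purchases of foreign equities 1158.1, sale of domestic government bonds to non-residents 1037.4, purchases of foreign government bonds by domestic residents 807.1; capital account: debt forgiveness received from foreign official creditors 123.7.)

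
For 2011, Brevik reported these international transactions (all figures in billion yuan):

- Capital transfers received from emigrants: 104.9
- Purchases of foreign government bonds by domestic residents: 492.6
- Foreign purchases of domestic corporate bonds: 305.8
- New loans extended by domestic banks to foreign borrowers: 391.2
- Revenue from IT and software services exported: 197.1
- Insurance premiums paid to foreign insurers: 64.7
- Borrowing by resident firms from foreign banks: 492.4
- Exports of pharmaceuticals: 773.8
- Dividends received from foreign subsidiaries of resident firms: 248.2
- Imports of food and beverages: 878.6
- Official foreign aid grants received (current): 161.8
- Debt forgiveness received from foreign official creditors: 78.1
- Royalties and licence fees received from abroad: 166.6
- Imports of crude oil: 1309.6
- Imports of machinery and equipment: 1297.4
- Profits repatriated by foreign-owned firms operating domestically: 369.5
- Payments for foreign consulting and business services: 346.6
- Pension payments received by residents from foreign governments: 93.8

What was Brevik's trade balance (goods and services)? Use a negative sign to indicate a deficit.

Goods: -878.6 - 1309.6 + 773.8 - 1297.4 = -2711.8
Services: -346.6 - 64.7 + 197.1 + 166.6 = -47.6
Trade balance = -2711.8 + (-47.6) = -2759.4
(Excluded from the trade balance — capital account: capital transfers received from emigrants 104.9, debt forgiveness received from foreign official creditors 78.1; financial account: purchases of foreign government bonds by domestic residents 492.6, foreign purchases of domestic corporate bonds 305.8, new loans extended by domestic banks to foreign borrowers 391.2, borrowing by resident firms from foreign banks 492.4; primary income: dividends received from foreign subsidiaries of resident firms 248.2, profits repatriated by foreign-owned firms operating domestically 369.5; secondary income: official foreign aid grants received (current) 161.8, pension payments received by residents from foreign governments 93.8.)

-2759.4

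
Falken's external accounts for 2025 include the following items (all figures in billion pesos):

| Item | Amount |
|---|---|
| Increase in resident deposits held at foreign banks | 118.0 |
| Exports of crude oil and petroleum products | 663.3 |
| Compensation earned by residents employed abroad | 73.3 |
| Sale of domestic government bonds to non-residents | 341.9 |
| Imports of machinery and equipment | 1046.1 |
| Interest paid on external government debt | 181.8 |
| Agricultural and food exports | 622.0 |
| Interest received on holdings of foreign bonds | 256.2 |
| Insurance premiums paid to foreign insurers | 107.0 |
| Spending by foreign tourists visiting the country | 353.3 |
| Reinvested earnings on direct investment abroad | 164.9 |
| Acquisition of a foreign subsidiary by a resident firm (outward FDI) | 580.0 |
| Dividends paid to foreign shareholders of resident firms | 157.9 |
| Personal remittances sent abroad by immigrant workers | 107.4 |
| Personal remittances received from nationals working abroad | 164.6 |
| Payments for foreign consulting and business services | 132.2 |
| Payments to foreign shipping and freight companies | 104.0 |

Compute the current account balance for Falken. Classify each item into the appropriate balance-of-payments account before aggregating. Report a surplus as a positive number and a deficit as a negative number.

Goods: 622.0 + 663.3 - 1046.1 = 239.2
Services: -104.0 - 132.2 + 353.3 - 107.0 = 10.1
Primary income: -157.9 + 73.3 - 181.8 + 164.9 + 256.2 = 154.7
Secondary income: 164.6 - 107.4 = 57.2
Current account = 239.2 + 10.1 + 154.7 + 57.2 = 461.2
(Excluded from the current account — financial account: increase in resident deposits held at foreign banks 118.0, sale of domestic government bonds to non-residents 341.9, acquisition of a foreign subsidiary by a resident firm (outward FDI) 580.0.)

461.2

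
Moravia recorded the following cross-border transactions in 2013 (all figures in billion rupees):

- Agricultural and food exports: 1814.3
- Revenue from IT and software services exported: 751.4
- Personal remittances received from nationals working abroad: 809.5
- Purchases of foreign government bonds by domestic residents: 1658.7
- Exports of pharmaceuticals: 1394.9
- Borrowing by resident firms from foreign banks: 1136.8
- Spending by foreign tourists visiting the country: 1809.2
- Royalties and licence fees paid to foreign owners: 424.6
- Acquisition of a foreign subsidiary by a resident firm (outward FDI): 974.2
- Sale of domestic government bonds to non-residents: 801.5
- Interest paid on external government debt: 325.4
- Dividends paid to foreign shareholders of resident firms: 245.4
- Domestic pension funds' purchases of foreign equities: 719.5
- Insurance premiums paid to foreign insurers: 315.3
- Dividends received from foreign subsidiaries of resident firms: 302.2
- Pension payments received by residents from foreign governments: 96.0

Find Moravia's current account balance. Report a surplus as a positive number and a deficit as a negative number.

Goods: 1394.9 + 1814.3 = 3209.2
Services: 751.4 - 424.6 + 1809.2 - 315.3 = 1820.7
Primary income: 302.2 - 325.4 - 245.4 = -268.6
Secondary income: 809.5 + 96.0 = 905.5
Current account = 3209.2 + 1820.7 + (-268.6) + 905.5 = 5666.8
(Excluded from the current account — financial account: purchases of foreign government bonds by domestic residents 1658.7, borrowing by resident firms from foreign banks 1136.8, acquisition of a foreign subsidiary by a resident firm (outward FDI) 974.2, sale of domestic government bonds to non-residents 801.5, domestic pension funds' purchases of foreign equities 719.5.)

5666.8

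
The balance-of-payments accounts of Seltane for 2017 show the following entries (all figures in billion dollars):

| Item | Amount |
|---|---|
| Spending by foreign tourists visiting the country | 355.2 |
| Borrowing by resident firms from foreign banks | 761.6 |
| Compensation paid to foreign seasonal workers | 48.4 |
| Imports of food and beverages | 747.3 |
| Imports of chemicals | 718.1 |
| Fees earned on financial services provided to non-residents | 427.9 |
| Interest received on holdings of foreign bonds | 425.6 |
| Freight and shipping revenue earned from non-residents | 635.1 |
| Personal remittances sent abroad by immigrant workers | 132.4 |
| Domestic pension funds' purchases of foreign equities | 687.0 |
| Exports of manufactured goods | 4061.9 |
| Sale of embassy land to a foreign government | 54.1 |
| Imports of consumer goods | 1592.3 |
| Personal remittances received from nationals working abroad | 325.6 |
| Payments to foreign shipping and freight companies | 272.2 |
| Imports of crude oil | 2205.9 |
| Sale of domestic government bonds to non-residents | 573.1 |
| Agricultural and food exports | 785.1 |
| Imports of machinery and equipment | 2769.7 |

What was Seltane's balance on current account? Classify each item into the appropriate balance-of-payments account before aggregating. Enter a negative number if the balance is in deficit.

-1469.9

Goods: -1592.3 - 718.1 - 747.3 - 2769.7 - 2205.9 + 4061.9 + 785.1 = -3186.3
Services: 635.1 + 427.9 + 355.2 - 272.2 = 1146.0
Primary income: -48.4 + 425.6 = 377.2
Secondary income: 325.6 - 132.4 = 193.2
Current account = (-3186.3) + 1146.0 + 377.2 + 193.2 = -1469.9
(Excluded from the current account — financial account: borrowing by resident firms from foreign banks 761.6, domestic pension funds' purchases of foreign equities 687.0, sale of domestic government bonds to non-residents 573.1; capital account: sale of embassy land to a foreign government 54.1.)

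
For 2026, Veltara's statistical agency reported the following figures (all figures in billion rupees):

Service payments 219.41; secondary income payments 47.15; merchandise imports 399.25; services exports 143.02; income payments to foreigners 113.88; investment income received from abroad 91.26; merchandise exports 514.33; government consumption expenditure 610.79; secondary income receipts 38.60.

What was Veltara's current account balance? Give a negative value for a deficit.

Goods balance = 514.33 - 399.25 = 115.08
Services balance = 143.02 - 219.41 = -76.39
Trade balance (goods + services) = 115.08 + (-76.39) = 38.69
Net primary income = 91.26 - 113.88 = -22.62
Net secondary income = 38.60 - 47.15 = -8.55
Current account = 38.69 + (-22.62) + (-8.55) = 7.52

7.52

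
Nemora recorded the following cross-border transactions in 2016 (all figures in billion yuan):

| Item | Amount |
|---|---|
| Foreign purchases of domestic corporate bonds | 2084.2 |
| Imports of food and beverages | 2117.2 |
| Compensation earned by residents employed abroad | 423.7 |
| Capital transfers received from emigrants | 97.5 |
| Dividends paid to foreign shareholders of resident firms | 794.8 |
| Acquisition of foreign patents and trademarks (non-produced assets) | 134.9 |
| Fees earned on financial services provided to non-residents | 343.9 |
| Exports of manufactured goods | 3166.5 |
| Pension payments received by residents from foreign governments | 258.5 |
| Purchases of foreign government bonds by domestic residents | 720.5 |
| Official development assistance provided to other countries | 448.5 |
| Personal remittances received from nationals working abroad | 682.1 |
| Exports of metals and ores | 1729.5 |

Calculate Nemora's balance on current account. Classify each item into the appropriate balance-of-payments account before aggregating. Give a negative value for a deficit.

Goods: 1729.5 + 3166.5 - 2117.2 = 2778.8
Services: 343.9
Primary income: 423.7 - 794.8 = -371.1
Secondary income: 258.5 + 682.1 - 448.5 = 492.1
Current account = 2778.8 + 343.9 + (-371.1) + 492.1 = 3243.7
(Excluded from the current account — financial account: foreign purchases of domestic corporate bonds 2084.2, purchases of foreign government bonds by domestic residents 720.5; capital account: capital transfers received from emigrants 97.5, acquisition of foreign patents and trademarks (non-produced assets) 134.9.)

3243.7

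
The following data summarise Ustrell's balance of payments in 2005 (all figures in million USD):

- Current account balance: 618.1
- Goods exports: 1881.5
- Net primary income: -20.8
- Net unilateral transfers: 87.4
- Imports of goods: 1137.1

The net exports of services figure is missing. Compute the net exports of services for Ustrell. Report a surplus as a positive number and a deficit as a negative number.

Current account = goods balance + services balance + net primary income + net secondary income
Sum of the known components = 811.0
Net exports of services = CA - (known components) = 618.1 - 811.0 = -192.9

-192.9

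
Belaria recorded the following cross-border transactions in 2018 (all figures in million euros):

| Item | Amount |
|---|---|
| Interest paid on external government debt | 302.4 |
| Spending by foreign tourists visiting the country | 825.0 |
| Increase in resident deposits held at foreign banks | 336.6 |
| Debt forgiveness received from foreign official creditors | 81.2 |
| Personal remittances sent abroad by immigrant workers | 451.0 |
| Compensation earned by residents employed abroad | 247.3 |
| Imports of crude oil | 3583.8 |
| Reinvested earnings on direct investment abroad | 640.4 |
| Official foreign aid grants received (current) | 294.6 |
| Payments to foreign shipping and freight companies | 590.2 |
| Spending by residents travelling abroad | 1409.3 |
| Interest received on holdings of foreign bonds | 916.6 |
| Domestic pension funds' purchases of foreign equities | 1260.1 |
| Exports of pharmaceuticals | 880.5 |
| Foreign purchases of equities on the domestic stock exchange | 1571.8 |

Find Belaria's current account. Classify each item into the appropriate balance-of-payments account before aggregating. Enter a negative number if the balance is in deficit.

Goods: -3583.8 + 880.5 = -2703.3
Services: 825.0 - 590.2 - 1409.3 = -1174.5
Primary income: -302.4 + 640.4 + 247.3 + 916.6 = 1501.9
Secondary income: 294.6 - 451.0 = -156.4
Current account = (-2703.3) + (-1174.5) + 1501.9 + (-156.4) = -2532.3
(Excluded from the current account — financial account: increase in resident deposits held at foreign banks 336.6, domestic pension funds' purchases of foreign equities 1260.1, foreign purchases of equities on the domestic stock exchange 1571.8; capital account: debt forgiveness received from foreign official creditors 81.2.)

-2532.3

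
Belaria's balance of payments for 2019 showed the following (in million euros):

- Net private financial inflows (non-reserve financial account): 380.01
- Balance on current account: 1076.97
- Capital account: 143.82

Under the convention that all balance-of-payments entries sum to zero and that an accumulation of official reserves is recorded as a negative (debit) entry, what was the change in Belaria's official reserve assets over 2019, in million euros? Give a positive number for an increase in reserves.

Official reserve transactions balance = -(1076.97 + 143.82 + 380.01) = -1600.80
An accumulation of reserves is recorded as a debit (negative entry), so the change in the stock of reserves is the negative of that balance.
Change in official reserves = -(-1600.80) = 1600.80

1600.80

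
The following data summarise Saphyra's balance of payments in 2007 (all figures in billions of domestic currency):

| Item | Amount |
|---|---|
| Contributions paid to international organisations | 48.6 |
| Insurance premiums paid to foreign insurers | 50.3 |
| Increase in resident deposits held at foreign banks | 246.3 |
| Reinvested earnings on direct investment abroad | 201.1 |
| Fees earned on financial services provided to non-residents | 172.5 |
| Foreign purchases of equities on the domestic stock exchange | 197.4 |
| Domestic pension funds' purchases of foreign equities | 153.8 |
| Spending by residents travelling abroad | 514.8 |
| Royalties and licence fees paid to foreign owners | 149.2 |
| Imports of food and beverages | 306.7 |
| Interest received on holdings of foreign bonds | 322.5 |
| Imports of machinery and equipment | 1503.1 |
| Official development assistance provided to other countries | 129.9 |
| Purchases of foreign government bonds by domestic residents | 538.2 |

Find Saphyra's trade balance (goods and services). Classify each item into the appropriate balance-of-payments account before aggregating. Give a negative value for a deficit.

-2351.6

Goods: -1503.1 - 306.7 = -1809.8
Services: 172.5 - 514.8 - 50.3 - 149.2 = -541.8
Trade balance = -1809.8 + (-541.8) = -2351.6
(Excluded from the trade balance — secondary income: contributions paid to international organisations 48.6, official development assistance provided to other countries 129.9; financial account: increase in resident deposits held at foreign banks 246.3, foreign purchases of equities on the domestic stock exchange 197.4, domestic pension funds' purchases of foreign equities 153.8, purchases of foreign government bonds by domestic residents 538.2; primary income: reinvested earnings on direct investment abroad 201.1, interest received on holdings of foreign bonds 322.5.)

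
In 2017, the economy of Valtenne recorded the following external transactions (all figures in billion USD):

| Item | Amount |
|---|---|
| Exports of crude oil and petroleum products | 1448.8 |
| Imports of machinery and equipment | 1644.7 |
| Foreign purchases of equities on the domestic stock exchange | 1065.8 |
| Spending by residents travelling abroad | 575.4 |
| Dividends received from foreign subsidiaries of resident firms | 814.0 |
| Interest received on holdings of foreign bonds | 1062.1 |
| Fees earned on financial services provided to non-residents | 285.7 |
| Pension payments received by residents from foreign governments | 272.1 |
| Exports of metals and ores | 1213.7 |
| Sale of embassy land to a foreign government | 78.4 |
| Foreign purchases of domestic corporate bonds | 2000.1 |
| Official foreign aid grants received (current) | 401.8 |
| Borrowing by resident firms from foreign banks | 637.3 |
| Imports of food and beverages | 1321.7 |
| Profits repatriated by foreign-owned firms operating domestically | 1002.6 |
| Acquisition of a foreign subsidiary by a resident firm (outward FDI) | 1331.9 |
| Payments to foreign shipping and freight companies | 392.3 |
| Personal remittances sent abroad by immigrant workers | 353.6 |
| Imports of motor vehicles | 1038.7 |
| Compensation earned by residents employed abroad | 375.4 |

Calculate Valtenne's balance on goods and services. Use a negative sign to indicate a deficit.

-2024.6

Goods: -1321.7 + 1448.8 - 1644.7 - 1038.7 + 1213.7 = -1342.6
Services: 285.7 - 392.3 - 575.4 = -682.0
Trade balance = -1342.6 + (-682.0) = -2024.6
(Excluded from the trade balance — financial account: foreign purchases of equities on the domestic stock exchange 1065.8, foreign purchases of domestic corporate bonds 2000.1, borrowing by resident firms from foreign banks 637.3, acquisition of a foreign subsidiary by a resident firm (outward FDI) 1331.9; primary income: dividends received from foreign subsidiaries of resident firms 814.0, interest received on holdings of foreign bonds 1062.1, profits repatriated by foreign-owned firms operating domestically 1002.6, compensation earned by residents employed abroad 375.4; secondary income: pension payments received by residents from foreign governments 272.1, official foreign aid grants received (current) 401.8, personal remittances sent abroad by immigrant workers 353.6; capital account: sale of embassy land to a foreign government 78.4.)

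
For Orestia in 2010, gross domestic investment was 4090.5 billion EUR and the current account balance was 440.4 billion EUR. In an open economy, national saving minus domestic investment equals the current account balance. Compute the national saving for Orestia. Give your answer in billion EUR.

S - I = CA (net lending to the rest of the world).
S = I + CA = 4090.5 + 440.4 = 4530.9

4530.9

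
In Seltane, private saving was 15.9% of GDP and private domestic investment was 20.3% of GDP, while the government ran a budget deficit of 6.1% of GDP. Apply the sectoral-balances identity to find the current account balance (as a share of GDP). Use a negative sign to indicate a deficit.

-10.5

By the sectoral-balances identity, CA = (S_private - I) + (T - G).
Private balance = 15.9 - 20.3 = -4.4
Government balance (T - G) = -6.1
CA = -4.4 + (-6.1) = -10.5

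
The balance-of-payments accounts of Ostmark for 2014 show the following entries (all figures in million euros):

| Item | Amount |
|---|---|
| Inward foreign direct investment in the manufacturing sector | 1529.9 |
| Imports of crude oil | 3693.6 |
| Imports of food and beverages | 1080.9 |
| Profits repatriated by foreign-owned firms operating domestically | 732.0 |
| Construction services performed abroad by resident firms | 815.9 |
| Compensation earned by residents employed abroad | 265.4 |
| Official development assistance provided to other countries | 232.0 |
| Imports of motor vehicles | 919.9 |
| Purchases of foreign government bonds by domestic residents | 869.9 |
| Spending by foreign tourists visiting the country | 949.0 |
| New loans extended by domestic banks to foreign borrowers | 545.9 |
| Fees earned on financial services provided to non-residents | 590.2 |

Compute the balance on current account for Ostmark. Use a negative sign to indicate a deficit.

-4037.9

Goods: -1080.9 - 919.9 - 3693.6 = -5694.4
Services: 590.2 + 815.9 + 949.0 = 2355.1
Primary income: 265.4 - 732.0 = -466.6
Secondary income: -232.0
Current account = (-5694.4) + 2355.1 + (-466.6) + (-232.0) = -4037.9
(Excluded from the current account — financial account: inward foreign direct investment in the manufacturing sector 1529.9, purchases of foreign government bonds by domestic residents 869.9, new loans extended by domestic banks to foreign borrowers 545.9.)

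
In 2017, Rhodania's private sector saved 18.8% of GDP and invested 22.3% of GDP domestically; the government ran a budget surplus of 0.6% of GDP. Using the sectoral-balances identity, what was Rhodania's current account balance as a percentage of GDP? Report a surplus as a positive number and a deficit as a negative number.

-2.9

By the sectoral-balances identity, CA = (S_private - I) + (T - G).
Private balance = 18.8 - 22.3 = -3.5
Government balance (T - G) = 0.6
CA = -3.5 + 0.6 = -2.9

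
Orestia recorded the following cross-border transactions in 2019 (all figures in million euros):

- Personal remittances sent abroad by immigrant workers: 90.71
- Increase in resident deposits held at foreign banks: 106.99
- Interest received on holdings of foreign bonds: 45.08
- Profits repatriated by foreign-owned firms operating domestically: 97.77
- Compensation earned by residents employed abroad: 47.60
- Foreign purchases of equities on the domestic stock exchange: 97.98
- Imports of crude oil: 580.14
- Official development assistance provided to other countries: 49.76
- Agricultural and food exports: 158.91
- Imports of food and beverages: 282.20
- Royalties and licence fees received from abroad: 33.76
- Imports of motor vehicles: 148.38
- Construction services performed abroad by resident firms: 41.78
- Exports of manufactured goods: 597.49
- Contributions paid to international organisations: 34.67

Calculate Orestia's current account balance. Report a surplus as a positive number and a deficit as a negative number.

Goods: -580.14 + 158.91 - 148.38 + 597.49 - 282.20 = -254.32
Services: 41.78 + 33.76 = 75.54
Primary income: -97.77 + 47.60 + 45.08 = -5.09
Secondary income: -90.71 - 34.67 - 49.76 = -175.14
Current account = (-254.32) + 75.54 + (-5.09) + (-175.14) = -359.01
(Excluded from the current account — financial account: increase in resident deposits held at foreign banks 106.99, foreign purchases of equities on the domestic stock exchange 97.98.)

-359.01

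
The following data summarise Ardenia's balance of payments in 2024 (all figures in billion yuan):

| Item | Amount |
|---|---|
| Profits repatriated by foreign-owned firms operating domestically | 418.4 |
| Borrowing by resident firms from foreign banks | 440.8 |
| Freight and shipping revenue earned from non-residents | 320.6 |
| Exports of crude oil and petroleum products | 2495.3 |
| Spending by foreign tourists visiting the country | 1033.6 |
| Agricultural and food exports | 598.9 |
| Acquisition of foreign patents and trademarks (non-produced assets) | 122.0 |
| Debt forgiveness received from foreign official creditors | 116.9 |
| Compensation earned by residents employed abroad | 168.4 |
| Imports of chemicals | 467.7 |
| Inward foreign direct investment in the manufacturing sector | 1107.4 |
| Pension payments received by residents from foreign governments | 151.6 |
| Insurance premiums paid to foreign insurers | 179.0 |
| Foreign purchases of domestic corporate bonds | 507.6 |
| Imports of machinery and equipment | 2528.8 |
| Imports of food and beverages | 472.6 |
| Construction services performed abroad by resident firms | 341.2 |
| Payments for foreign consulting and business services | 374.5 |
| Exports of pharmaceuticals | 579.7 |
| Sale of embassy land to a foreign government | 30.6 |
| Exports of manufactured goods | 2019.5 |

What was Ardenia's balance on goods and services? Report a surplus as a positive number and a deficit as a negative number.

3366.2

Goods: -472.6 - 467.7 + 598.9 + 2495.3 - 2528.8 + 579.7 + 2019.5 = 2224.3
Services: -179.0 + 341.2 + 320.6 - 374.5 + 1033.6 = 1141.9
Trade balance = 2224.3 + 1141.9 = 3366.2
(Excluded from the trade balance — primary income: profits repatriated by foreign-owned firms operating domestically 418.4, compensation earned by residents employed abroad 168.4; financial account: borrowing by resident firms from foreign banks 440.8, inward foreign direct investment in the manufacturing sector 1107.4, foreign purchases of domestic corporate bonds 507.6; capital account: acquisition of foreign patents and trademarks (non-produced assets) 122.0, debt forgiveness received from foreign official creditors 116.9, sale of embassy land to a foreign government 30.6; secondary income: pension payments received by residents from foreign governments 151.6.)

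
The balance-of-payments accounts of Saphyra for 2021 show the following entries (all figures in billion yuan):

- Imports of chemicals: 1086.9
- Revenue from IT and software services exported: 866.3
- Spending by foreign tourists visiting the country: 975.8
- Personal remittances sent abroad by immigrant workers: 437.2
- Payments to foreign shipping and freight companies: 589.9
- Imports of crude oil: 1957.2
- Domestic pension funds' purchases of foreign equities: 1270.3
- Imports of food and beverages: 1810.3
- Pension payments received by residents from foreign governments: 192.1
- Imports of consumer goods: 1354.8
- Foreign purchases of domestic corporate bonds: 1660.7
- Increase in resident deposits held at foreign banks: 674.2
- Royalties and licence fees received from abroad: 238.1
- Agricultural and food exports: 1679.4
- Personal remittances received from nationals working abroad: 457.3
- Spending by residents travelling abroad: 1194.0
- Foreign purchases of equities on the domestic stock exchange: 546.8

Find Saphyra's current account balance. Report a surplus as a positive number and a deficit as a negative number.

-4021.3

Goods: -1957.2 - 1086.9 + 1679.4 - 1810.3 - 1354.8 = -4529.8
Services: 238.1 - 1194.0 + 975.8 - 589.9 + 866.3 = 296.3
Secondary income: 192.1 - 437.2 + 457.3 = 212.2
Current account = (-4529.8) + 296.3 + 212.2 = -4021.3
(Excluded from the current account — financial account: domestic pension funds' purchases of foreign equities 1270.3, foreign purchases of domestic corporate bonds 1660.7, increase in resident deposits held at foreign banks 674.2, foreign purchases of equities on the domestic stock exchange 546.8.)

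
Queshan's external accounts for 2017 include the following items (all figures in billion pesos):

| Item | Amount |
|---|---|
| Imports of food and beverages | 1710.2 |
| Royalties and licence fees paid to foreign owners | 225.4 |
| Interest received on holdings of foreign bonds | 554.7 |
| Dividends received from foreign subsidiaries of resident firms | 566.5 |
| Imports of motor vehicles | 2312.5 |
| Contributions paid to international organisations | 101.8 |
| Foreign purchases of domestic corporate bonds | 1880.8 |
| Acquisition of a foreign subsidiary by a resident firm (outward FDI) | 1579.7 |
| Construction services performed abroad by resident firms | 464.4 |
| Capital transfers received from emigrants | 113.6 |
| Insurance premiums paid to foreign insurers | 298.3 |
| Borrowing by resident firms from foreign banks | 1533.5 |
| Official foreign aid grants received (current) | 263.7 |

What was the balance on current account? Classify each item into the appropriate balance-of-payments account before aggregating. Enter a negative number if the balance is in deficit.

-2798.9

Goods: -1710.2 - 2312.5 = -4022.7
Services: 464.4 - 298.3 - 225.4 = -59.3
Primary income: 554.7 + 566.5 = 1121.2
Secondary income: -101.8 + 263.7 = 161.9
Current account = (-4022.7) + (-59.3) + 1121.2 + 161.9 = -2798.9
(Excluded from the current account — financial account: foreign purchases of domestic corporate bonds 1880.8, acquisition of a foreign subsidiary by a resident firm (outward FDI) 1579.7, borrowing by resident firms from foreign banks 1533.5; capital account: capital transfers received from emigrants 113.6.)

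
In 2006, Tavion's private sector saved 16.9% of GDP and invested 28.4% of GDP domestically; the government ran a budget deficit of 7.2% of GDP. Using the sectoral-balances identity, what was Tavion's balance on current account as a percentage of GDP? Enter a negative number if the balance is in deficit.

By the sectoral-balances identity, CA = (S_private - I) + (T - G).
Private balance = 16.9 - 28.4 = -11.5
Government balance (T - G) = -7.2
CA = -11.5 + (-7.2) = -18.7

-18.7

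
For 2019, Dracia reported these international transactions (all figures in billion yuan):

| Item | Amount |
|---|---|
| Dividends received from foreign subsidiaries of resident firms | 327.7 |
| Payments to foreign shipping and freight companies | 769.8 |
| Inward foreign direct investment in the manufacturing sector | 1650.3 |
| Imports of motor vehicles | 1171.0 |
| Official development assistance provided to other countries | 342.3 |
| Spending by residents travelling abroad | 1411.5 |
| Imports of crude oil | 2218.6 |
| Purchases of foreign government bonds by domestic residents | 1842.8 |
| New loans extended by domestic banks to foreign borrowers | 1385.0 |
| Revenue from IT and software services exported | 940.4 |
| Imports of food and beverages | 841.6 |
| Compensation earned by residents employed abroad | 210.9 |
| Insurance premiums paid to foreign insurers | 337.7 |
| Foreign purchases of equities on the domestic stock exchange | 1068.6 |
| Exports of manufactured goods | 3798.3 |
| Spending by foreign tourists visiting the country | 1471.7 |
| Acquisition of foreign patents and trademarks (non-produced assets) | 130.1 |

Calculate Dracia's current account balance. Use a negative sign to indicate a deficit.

Goods: -2218.6 - 1171.0 + 3798.3 - 841.6 = -432.9
Services: 1471.7 + 940.4 - 769.8 - 337.7 - 1411.5 = -106.9
Primary income: 210.9 + 327.7 = 538.6
Secondary income: -342.3
Current account = (-432.9) + (-106.9) + 538.6 + (-342.3) = -343.5
(Excluded from the current account — financial account: inward foreign direct investment in the manufacturing sector 1650.3, purchases of foreign government bonds by domestic residents 1842.8, new loans extended by domestic banks to foreign borrowers 1385.0, foreign purchases of equities on the domestic stock exchange 1068.6; capital account: acquisition of foreign patents and trademarks (non-produced assets) 130.1.)

-343.5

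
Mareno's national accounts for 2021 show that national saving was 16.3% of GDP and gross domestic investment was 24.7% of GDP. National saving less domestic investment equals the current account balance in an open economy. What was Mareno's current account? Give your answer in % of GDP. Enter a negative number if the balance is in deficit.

-8.4

CA = S - I = 16.3 - 24.7 = -8.4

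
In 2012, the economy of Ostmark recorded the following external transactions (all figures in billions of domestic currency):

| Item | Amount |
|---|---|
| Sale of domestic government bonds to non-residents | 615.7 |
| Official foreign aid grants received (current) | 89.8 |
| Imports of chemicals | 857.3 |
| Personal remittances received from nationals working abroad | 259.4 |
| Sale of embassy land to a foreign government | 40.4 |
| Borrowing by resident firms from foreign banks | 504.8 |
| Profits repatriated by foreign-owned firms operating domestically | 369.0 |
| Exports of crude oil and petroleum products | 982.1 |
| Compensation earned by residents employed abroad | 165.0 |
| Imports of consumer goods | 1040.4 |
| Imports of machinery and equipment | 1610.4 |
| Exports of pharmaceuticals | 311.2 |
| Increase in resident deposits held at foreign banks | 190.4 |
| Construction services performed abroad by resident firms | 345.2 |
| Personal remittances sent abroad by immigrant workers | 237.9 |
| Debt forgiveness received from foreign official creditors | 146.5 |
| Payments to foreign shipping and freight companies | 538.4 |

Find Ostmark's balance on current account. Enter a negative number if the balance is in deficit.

-2500.7

Goods: -1610.4 - 1040.4 + 311.2 + 982.1 - 857.3 = -2214.8
Services: -538.4 + 345.2 = -193.2
Primary income: 165.0 - 369.0 = -204.0
Secondary income: 259.4 + 89.8 - 237.9 = 111.3
Current account = (-2214.8) + (-193.2) + (-204.0) + 111.3 = -2500.7
(Excluded from the current account — financial account: sale of domestic government bonds to non-residents 615.7, borrowing by resident firms from foreign banks 504.8, increase in resident deposits held at foreign banks 190.4; capital account: sale of embassy land to a foreign government 40.4, debt forgiveness received from foreign official creditors 146.5.)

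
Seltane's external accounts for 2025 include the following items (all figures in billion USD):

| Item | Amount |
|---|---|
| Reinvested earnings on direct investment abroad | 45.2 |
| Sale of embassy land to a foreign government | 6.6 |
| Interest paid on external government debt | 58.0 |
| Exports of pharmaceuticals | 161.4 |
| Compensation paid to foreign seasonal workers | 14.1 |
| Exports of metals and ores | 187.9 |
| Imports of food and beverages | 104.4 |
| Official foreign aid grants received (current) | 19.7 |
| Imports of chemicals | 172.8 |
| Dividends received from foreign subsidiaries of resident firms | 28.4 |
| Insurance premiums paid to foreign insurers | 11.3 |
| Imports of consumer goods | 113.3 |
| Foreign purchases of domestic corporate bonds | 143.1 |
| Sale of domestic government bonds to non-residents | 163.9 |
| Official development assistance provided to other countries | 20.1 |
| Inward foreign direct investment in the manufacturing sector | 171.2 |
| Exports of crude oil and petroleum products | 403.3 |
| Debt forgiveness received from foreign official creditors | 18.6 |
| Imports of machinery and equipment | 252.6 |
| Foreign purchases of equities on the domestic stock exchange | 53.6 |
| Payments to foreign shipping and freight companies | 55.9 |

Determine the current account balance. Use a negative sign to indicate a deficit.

Goods: -172.8 + 161.4 + 187.9 - 113.3 + 403.3 - 252.6 - 104.4 = 109.5
Services: -11.3 - 55.9 = -67.2
Primary income: 28.4 - 14.1 + 45.2 - 58.0 = 1.5
Secondary income: 19.7 - 20.1 = -0.4
Current account = 109.5 + (-67.2) + 1.5 + (-0.4) = 43.4
(Excluded from the current account — capital account: sale of embassy land to a foreign government 6.6, debt forgiveness received from foreign official creditors 18.6; financial account: foreign purchases of domestic corporate bonds 143.1, sale of domestic government bonds to non-residents 163.9, inward foreign direct investment in the manufacturing sector 171.2, foreign purchases of equities on the domestic stock exchange 53.6.)

43.4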